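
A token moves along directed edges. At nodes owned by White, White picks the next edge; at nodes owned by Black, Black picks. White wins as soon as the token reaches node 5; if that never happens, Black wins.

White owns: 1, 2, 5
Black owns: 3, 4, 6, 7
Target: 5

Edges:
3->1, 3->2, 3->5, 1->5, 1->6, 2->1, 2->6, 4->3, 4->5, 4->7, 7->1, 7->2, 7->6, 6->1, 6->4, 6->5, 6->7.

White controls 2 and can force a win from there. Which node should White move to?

1

A0 = {5}
A1: add {1} — 1 (White) has 1→5.
A2: add {2} — 2 (White) has 2→1.
A3: add {3} — 3 (Black): all of {1, 2, 5} already in.
A4 = A3; e.g. 4 (Black) can still go to 7. Fixed point.
From 2, successor 1 is in the attractor (rank 1); the other successor 6 is not.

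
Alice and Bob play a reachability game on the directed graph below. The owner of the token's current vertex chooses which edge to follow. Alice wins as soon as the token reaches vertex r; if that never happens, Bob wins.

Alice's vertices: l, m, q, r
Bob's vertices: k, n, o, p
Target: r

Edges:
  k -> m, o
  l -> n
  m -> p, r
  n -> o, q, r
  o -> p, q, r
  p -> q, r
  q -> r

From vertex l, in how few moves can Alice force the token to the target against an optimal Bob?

A0 = {r}
A1: add {m, q} — m (Alice) has m→r; q (Alice) has q→r.
A2: add {p} — p (Bob): all of {q, r} already in.
A3: add {o} — o (Bob): all of {p, q, r} already in.
A4: add {k, n} — k (Bob): all of {m, o} already in; n (Bob): all of {o, q, r} already in.
A5: add {l} — l (Alice) has l→n.
A5 = all vertices. Fixed point.
l enters the attractor at level 5, so Alice can force the target in 5 moves from there.

5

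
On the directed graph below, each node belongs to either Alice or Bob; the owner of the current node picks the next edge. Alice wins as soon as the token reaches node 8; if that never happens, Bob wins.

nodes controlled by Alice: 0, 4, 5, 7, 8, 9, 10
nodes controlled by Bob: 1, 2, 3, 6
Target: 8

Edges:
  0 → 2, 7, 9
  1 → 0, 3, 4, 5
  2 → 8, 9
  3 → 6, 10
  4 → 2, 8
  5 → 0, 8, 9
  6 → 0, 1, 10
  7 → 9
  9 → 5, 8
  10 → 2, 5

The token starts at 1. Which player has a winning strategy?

Bob

A0 = {8}
A1: add {4, 5, 9} — 4 (Alice) has 4→8; 5 (Alice) has 5→8; 9 (Alice) has 9→8.
A2: add {0, 2, 7, 10} — 0 (Alice) has 0→9; 2 (Bob): all of {8, 9} already in; 7 (Alice) has 7→9; 10 (Alice) has 10→5.
A3 = A2; e.g. 1 (Bob) can still go to 3. Fixed point.
1 never enters the attractor, so Bob can avoid the target forever.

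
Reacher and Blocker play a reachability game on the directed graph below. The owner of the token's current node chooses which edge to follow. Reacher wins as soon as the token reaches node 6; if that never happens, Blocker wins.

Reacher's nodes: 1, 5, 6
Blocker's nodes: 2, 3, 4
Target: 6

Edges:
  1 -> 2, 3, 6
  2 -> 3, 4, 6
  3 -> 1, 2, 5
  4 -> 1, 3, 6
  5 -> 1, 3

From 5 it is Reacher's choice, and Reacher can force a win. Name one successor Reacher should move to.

1

A0 = {6}
A1: add {1} — 1 (Reacher) has 1→6.
A2: add {5} — 5 (Reacher) has 5→1.
A3 = A2; e.g. 2 (Blocker) can still go to 3. Fixed point.
From 5, successor 1 is in the attractor (rank 1); the other successor 3 is not.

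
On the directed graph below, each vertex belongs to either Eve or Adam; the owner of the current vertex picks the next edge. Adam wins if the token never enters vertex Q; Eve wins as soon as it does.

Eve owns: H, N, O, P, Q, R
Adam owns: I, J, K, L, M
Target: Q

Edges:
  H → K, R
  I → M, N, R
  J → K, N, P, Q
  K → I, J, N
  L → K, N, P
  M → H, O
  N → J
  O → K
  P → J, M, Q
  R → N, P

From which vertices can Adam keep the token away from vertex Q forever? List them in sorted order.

A0 = {Q}
A1: add {P} — P (Eve) has P→Q.
A2: add {R} — R (Eve) has R→P.
A3: add {H} — H (Eve) has H→R.
A4 = A3; e.g. I (Adam) can still go to M. Fixed point.
Eve's attractor = {H, P, Q, R}; Adam avoids the target exactly from the complement.

I, J, K, L, M, N, O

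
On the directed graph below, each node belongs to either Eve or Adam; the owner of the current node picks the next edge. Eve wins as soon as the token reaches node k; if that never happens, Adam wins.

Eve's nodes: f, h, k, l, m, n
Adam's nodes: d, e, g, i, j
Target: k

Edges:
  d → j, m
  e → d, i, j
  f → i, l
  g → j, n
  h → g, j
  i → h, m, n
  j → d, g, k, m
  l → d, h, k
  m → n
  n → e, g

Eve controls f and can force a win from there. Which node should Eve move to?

l

A0 = {k}
A1: add {l} — l (Eve) has l→k.
A2: add {f} — f (Eve) has f→l.
A3 = A2; e.g. d (Adam) can still go to j. Fixed point.
From f, successor l is in the attractor (rank 1); the other successor i is not.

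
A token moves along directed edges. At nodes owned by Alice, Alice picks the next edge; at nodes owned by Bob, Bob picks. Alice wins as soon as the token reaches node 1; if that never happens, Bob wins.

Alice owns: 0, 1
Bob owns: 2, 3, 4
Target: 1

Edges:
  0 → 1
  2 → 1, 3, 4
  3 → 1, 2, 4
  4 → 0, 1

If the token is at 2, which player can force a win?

A0 = {1}
A1: add {0} — 0 (Alice) has 0→1.
A2: add {4} — 4 (Bob): all of {0, 1} already in.
A3 = A2; e.g. 2 (Bob) can still go to 3. Fixed point.
2 never enters the attractor, so Bob can avoid the target forever.

Bob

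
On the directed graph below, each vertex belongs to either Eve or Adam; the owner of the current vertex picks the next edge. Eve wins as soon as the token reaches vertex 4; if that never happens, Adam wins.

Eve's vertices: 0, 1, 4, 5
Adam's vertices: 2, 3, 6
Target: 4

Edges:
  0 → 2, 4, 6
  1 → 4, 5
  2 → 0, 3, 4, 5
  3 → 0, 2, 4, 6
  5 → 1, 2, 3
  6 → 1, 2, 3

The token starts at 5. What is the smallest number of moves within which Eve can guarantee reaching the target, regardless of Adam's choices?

2

A0 = {4}
A1: add {0, 1} — 0 (Eve) has 0→4; 1 (Eve) has 1→4.
A2: add {5} — 5 (Eve) has 5→1.
A3 = A2; e.g. 2 (Adam) can still go to 3. Fixed point.
5 enters the attractor at level 2, so Eve can force the target in 2 moves from there.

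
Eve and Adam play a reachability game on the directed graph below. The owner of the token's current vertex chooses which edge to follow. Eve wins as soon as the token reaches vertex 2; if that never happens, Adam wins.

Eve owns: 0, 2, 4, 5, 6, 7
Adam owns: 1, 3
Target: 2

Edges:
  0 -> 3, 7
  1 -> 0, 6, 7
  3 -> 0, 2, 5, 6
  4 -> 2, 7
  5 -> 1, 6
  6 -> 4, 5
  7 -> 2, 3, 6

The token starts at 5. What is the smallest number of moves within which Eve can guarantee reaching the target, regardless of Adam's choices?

A0 = {2}
A1: add {4, 7} — 4 (Eve) has 4→2; 7 (Eve) has 7→2.
A2: add {0, 6} — 0 (Eve) has 0→7; 6 (Eve) has 6→4.
A3: add {1, 5} — 1 (Adam): all of {0, 6, 7} already in; 5 (Eve) has 5→6.
5 enters the attractor at level 3, so Eve can force the target in 3 moves from there.

3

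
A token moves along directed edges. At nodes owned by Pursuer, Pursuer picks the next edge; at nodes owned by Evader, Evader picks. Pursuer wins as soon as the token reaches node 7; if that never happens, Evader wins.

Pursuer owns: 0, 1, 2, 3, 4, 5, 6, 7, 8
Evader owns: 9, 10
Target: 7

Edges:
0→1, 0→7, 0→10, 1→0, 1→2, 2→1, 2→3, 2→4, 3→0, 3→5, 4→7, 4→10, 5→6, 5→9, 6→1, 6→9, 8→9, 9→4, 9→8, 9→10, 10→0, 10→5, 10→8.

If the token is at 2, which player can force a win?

A0 = {7}
A1: add {0, 4} — 0 (Pursuer) has 0→7; 4 (Pursuer) has 4→7.
A2: add {1, 2, 3} — 1 (Pursuer) has 1→0; 2 (Pursuer) has 2→4; 3 (Pursuer) has 3→0.
2 ∈ A2, so Pursuer can force the target.

Pursuer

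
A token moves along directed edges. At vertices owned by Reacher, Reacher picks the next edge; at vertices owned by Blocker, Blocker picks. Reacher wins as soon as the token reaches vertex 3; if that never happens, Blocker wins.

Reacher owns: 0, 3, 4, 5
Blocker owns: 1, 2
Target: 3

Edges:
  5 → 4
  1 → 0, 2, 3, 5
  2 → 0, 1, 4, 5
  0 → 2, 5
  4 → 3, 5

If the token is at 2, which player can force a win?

Blocker

A0 = {3}
A1: add {4} — 4 (Reacher) has 4→3.
A2: add {5} — 5 (Reacher) has 5→4.
A3: add {0} — 0 (Reacher) has 0→5.
A4 = A3; e.g. 1 (Blocker) can still go to 2. Fixed point.
2 never enters the attractor, so Blocker can avoid the target forever.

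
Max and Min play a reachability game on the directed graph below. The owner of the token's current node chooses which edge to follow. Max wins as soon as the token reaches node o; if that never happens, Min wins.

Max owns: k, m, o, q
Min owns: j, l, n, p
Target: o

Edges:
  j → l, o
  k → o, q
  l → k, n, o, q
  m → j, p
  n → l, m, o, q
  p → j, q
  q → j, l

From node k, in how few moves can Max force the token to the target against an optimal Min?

1

A0 = {o}
A1: add {k} — k (Max) has k→o.
A2 = A1; e.g. j (Min) can still go to l. Fixed point.
k enters the attractor at level 1, so Max can force the target in 1 move from there.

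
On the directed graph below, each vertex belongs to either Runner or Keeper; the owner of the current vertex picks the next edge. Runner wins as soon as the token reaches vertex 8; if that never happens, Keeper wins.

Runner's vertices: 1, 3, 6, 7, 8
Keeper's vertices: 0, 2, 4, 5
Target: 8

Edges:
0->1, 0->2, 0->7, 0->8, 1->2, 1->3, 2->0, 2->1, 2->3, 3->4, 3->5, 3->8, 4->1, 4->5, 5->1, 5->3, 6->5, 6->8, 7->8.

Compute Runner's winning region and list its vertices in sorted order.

1, 3, 4, 5, 6, 7, 8

A0 = {8}
A1: add {3, 6, 7} — 3 (Runner) has 3→8; 6 (Runner) has 6→8; 7 (Runner) has 7→8.
A2: add {1} — 1 (Runner) has 1→3.
A3: add {5} — 5 (Keeper): all of {1, 3} already in.
A4: add {4} — 4 (Keeper): all of {1, 5} already in.
A5 = A4; e.g. 0 (Keeper) can still go to 2. Fixed point.
Runner's winning region = {1, 3, 4, 5, 6, 7, 8}.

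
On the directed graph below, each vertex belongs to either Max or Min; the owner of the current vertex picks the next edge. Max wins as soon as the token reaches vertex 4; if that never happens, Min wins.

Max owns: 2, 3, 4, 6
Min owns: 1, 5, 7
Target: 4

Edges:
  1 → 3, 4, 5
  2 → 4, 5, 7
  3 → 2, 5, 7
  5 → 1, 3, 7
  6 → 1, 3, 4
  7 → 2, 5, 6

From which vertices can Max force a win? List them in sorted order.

A0 = {4}
A1: add {2, 6} — 2 (Max) has 2→4; 6 (Max) has 6→4.
A2: add {3} — 3 (Max) has 3→2.
A3 = A2; e.g. 1 (Min) can still go to 5. Fixed point.
Max's winning region = {2, 3, 4, 6}.

2, 3, 4, 6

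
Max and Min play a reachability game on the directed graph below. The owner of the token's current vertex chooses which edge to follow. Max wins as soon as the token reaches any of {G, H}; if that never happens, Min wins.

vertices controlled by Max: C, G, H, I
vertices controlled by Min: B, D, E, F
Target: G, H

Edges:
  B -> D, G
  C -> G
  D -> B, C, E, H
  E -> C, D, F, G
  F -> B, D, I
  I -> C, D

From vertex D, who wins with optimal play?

A0 = {G, H}
A1: add {C} — C (Max) has C→G.
A2: add {I} — I (Max) has I→C.
A3 = A2; e.g. B (Min) can still go to D. Fixed point.
D never enters the attractor, so Min can avoid the target forever.

Min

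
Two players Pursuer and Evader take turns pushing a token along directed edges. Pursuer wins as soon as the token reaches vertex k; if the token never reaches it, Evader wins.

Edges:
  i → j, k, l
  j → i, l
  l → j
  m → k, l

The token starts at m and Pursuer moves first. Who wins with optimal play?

Track states (vertex, player-to-move).
A0 = {(k,Pursuer), (k,Evader)}
A1: add {(i,Pursuer), (m,Pursuer)}.
(m,Pursuer) ∈ A1 ⇒ Pursuer forces the target.

Pursuer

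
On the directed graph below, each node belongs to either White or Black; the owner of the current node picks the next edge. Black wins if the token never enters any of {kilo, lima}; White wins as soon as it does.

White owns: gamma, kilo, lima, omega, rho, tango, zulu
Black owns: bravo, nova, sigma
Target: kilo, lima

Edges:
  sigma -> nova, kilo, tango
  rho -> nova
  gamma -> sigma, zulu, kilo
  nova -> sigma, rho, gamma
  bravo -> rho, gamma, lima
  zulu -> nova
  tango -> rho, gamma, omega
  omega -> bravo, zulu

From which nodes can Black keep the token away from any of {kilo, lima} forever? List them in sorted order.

A0 = {kilo, lima}
A1: add {gamma} — gamma (White) has gamma→kilo.
A2: add {tango} — tango (White) has tango→gamma.
A3 = A2; e.g. sigma (Black) can still go to nova. Fixed point.
White's attractor = {gamma, kilo, lima, tango}; Black avoids the target exactly from the complement.

bravo, nova, omega, rho, sigma, zulu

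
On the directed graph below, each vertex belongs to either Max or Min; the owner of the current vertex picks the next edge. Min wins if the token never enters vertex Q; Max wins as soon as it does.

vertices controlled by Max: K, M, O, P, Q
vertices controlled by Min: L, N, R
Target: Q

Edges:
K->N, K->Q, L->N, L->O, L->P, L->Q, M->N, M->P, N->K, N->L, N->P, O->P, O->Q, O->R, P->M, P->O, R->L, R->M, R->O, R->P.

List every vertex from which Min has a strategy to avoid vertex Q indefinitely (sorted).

A0 = {Q}
A1: add {K, O} — K (Max) has K→Q; O (Max) has O→Q.
A2: add {P} — P (Max) has P→O.
A3: add {M} — M (Max) has M→P.
A4 = A3; e.g. L (Min) can still go to N. Fixed point.
Max's attractor = {K, M, O, P, Q}; Min avoids the target exactly from the complement.

L, N, R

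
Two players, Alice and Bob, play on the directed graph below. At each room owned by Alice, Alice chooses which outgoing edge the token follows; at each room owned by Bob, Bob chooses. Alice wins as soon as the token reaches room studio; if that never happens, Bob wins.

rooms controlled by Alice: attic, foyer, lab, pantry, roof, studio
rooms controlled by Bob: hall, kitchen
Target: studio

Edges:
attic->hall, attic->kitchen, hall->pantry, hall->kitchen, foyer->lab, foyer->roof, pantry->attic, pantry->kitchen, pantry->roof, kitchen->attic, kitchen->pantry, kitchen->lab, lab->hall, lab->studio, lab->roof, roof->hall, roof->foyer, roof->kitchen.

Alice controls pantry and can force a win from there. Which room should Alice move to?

roof

A0 = {studio}
A1: add {lab} — lab (Alice) has lab→studio.
A2: add {foyer} — foyer (Alice) has foyer→lab.
A3: add {roof} — roof (Alice) has roof→foyer.
A4: add {pantry} — pantry (Alice) has pantry→roof.
A5 = A4; e.g. attic (Alice) has no edge into A4. Fixed point.
From pantry, successor roof is in the attractor (rank 3); the other successors attic, kitchen are not.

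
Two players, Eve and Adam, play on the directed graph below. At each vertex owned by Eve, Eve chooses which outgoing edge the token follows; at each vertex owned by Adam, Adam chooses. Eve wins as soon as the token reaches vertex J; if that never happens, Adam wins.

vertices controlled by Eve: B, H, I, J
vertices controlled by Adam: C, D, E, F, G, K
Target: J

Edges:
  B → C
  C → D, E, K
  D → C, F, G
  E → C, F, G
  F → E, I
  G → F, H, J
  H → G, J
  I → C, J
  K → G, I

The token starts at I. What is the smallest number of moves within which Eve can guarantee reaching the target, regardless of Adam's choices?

A0 = {J}
A1: add {H, I} — H (Eve) has H→J; I (Eve) has I→J.
A2 = A1; e.g. B (Eve) has no edge into A1. Fixed point.
I enters the attractor at level 1, so Eve can force the target in 1 move from there.

1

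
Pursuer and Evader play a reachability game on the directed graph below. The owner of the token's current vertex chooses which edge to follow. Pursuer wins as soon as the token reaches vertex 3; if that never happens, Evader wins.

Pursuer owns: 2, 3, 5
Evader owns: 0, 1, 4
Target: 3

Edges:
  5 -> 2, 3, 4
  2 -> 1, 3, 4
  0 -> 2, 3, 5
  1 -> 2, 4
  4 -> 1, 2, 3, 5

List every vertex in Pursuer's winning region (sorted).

A0 = {3}
A1: add {2, 5} — 2 (Pursuer) has 2→3; 5 (Pursuer) has 5→3.
A2: add {0} — 0 (Evader): all of {2, 3, 5} already in.
A3 = A2; e.g. 1 (Evader) can still go to 4. Fixed point.
Pursuer's winning region = {0, 2, 3, 5}.

0, 2, 3, 5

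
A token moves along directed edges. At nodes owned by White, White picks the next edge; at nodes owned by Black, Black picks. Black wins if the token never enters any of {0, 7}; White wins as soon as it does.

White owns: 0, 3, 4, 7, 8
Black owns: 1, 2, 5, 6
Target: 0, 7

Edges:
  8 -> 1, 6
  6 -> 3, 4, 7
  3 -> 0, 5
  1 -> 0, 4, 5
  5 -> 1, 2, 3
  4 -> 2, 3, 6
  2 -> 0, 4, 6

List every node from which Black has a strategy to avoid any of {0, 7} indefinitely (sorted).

A0 = {0, 7}
A1: add {3} — 3 (White) has 3→0.
A2: add {4} — 4 (White) has 4→3.
A3: add {6} — 6 (Black): all of {3, 4, 7} already in.
A4: add {2, 8} — 2 (Black): all of {0, 4, 6} already in; 8 (White) has 8→6.
A5 = A4; e.g. 1 (Black) can still go to 5. Fixed point.
White's attractor = {0, 2, 3, 4, 6, 7, 8}; Black avoids the target exactly from the complement.

1, 5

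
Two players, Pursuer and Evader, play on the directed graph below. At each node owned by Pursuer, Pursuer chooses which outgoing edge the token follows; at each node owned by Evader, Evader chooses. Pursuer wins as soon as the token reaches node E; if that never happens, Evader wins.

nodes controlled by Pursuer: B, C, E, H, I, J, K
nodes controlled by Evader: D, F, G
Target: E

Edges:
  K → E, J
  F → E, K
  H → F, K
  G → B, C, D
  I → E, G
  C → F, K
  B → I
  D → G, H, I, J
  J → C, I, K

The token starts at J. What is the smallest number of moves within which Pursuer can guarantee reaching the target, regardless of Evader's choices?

A0 = {E}
A1: add {I, K} — I (Pursuer) has I→E; K (Pursuer) has K→E.
A2: add {B, C, F, H, J} — B (Pursuer) has B→I; C (Pursuer) has C→K; F (Evader): all of {E, K} already in; H (Pursuer) has H→K; J (Pursuer) has J→I.
A3 = A2; e.g. D (Evader) can still go to G. Fixed point.
J enters the attractor at level 2, so Pursuer can force the target in 2 moves from there.

2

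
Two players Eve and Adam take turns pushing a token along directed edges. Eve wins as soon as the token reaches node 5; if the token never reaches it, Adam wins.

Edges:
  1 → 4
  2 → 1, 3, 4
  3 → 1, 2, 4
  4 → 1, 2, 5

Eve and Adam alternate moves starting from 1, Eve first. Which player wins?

Adam

Track states (vertex, player-to-move).
A0 = {(5,Eve), (5,Adam)}
A1: add {(4,Eve)}.
A2: add {(1,Adam)}.
A3: add {(2,Eve), (3,Eve)}.
A4 = A3; e.g. (1,Eve) stays out. (1,Eve) never enters ⇒ Adam avoids the target.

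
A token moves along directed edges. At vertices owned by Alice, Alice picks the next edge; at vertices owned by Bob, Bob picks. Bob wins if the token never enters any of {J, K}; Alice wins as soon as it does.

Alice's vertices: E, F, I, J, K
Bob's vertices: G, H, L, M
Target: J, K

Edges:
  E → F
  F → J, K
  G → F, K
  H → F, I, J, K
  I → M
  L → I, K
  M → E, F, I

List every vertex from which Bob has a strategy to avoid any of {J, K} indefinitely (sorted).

A0 = {J, K}
A1: add {F} — F (Alice) has F→J.
A2: add {E, G} — E (Alice) has E→F; G (Bob): all of {F, K} already in.
A3 = A2; e.g. H (Bob) can still go to I. Fixed point.
Alice's attractor = {E, F, G, J, K}; Bob avoids the target exactly from the complement.

H, I, L, M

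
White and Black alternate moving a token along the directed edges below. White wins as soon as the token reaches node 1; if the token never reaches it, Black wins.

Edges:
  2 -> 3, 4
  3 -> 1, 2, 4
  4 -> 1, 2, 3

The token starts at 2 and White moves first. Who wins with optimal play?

Black

Track states (vertex, player-to-move).
A0 = {(1,White), (1,Black)}
A1: add {(3,White), (4,White)}.
A2: add {(2,Black)}.
A3 = A2; e.g. (2,White) stays out. (2,White) never enters ⇒ Black avoids the target.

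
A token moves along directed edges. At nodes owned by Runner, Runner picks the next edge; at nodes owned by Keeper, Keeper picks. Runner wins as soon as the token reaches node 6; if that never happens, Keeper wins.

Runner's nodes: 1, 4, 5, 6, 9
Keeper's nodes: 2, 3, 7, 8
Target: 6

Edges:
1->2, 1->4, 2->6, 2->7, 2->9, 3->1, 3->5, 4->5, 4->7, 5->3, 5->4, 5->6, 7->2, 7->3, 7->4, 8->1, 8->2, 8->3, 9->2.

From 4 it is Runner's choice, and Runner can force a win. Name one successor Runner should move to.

5

A0 = {6}
A1: add {5} — 5 (Runner) has 5→6.
A2: add {4} — 4 (Runner) has 4→5.
A3: add {1} — 1 (Runner) has 1→4.
A4: add {3} — 3 (Keeper): all of {1, 5} already in.
A5 = A4; e.g. 2 (Keeper) can still go to 7. Fixed point.
From 4, successor 5 is in the attractor (rank 1); the other successor 7 is not.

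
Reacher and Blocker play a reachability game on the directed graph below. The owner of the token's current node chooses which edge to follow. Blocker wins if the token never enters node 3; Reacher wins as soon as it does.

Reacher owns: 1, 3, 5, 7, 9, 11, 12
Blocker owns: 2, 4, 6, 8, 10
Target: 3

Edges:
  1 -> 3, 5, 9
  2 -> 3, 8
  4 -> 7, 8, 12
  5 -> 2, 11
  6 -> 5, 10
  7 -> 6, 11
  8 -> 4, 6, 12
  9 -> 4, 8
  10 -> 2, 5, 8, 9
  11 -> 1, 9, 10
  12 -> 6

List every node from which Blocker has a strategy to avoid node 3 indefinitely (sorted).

A0 = {3}
A1: add {1} — 1 (Reacher) has 1→3.
A2: add {11} — 11 (Reacher) has 11→1.
A3: add {5, 7} — 5 (Reacher) has 5→11; 7 (Reacher) has 7→11.
A4 = A3; e.g. 2 (Blocker) can still go to 8. Fixed point.
Reacher's attractor = {1, 3, 5, 7, 11}; Blocker avoids the target exactly from the complement.

2, 4, 6, 8, 9, 10, 12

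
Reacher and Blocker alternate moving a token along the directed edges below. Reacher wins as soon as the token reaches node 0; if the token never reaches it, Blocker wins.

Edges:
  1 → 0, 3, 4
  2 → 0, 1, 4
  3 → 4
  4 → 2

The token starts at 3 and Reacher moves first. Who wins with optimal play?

Reacher

Track states (vertex, player-to-move).
A0 = {(0,Reacher), (0,Blocker)}
A1: add {(1,Reacher), (2,Reacher)}.
A2: add {(4,Blocker)}.
A3: add {(3,Reacher)}.
(3,Reacher) ∈ A3 ⇒ Reacher forces the target.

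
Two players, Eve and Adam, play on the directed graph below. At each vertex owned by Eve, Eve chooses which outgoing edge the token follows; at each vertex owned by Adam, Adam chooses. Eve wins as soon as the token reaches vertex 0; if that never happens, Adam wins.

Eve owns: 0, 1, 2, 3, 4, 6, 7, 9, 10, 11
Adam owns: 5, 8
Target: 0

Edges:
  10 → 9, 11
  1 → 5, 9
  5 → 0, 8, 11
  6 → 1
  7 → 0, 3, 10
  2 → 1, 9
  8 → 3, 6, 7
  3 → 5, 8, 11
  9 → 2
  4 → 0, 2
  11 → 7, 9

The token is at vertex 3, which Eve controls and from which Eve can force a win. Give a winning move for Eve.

A0 = {0}
A1: add {4, 7} — 4 (Eve) has 4→0; 7 (Eve) has 7→0.
A2: add {11} — 11 (Eve) has 11→7.
A3: add {3, 10} — 3 (Eve) has 3→11; 10 (Eve) has 10→11.
A4 = A3; e.g. 1 (Eve) has no edge into A3. Fixed point.
From 3, successor 11 is in the attractor (rank 2); the other successors 5, 8 are not.

11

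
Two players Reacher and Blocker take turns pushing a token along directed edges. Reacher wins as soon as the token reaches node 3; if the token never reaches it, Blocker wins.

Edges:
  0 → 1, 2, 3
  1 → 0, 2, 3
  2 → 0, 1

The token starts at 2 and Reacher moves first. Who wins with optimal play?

Blocker

Track states (vertex, player-to-move).
A0 = {(3,Reacher), (3,Blocker)}
A1: add {(0,Reacher), (1,Reacher)}.
A2: add {(2,Blocker)}.
A3 = A2; e.g. (0,Blocker) stays out. (2,Reacher) never enters ⇒ Blocker avoids the target.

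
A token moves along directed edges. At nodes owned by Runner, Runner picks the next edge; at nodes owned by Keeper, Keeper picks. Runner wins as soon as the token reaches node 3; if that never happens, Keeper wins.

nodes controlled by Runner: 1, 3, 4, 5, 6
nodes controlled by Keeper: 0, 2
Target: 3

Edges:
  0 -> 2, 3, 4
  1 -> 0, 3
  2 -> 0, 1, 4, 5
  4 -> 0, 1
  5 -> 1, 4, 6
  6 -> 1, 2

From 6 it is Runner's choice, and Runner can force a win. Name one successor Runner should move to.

A0 = {3}
A1: add {1} — 1 (Runner) has 1→3.
A2: add {4, 5, 6} — 4 (Runner) has 4→1; 5 (Runner) has 5→1; 6 (Runner) has 6→1.
A3 = A2; e.g. 0 (Keeper) can still go to 2. Fixed point.
From 6, successor 1 is in the attractor (rank 1); the other successor 2 is not.

1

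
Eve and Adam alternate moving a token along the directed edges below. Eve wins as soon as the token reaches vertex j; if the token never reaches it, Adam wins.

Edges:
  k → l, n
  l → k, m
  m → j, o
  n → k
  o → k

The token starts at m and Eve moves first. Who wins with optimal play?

Eve

Track states (vertex, player-to-move).
A0 = {(j,Eve), (j,Adam)}
A1: add {(m,Eve)}.
(m,Eve) ∈ A1 ⇒ Eve forces the target.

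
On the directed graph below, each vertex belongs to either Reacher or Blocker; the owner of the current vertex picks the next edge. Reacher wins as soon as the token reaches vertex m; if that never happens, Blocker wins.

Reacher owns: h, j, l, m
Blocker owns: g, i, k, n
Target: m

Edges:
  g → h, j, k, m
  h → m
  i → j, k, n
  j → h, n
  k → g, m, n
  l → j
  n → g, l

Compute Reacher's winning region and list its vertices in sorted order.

h, j, l, m

A0 = {m}
A1: add {h} — h (Reacher) has h→m.
A2: add {j} — j (Reacher) has j→h.
A3: add {l} — l (Reacher) has l→j.
A4 = A3; e.g. g (Blocker) can still go to k. Fixed point.
Reacher's winning region = {h, j, l, m}.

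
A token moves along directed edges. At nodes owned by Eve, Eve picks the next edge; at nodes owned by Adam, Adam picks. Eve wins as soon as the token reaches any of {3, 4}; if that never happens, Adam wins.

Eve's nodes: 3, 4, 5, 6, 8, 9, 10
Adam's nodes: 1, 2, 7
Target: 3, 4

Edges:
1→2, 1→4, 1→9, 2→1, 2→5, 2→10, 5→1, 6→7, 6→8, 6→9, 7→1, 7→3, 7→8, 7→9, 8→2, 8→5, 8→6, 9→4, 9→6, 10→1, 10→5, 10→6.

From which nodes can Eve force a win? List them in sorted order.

A0 = {3, 4}
A1: add {9} — 9 (Eve) has 9→4.
A2: add {6} — 6 (Eve) has 6→9.
A3: add {8, 10} — 8 (Eve) has 8→6; 10 (Eve) has 10→6.
A4 = A3; e.g. 1 (Adam) can still go to 2. Fixed point.
Eve's winning region = {3, 4, 6, 8, 9, 10}.

3, 4, 6, 8, 9, 10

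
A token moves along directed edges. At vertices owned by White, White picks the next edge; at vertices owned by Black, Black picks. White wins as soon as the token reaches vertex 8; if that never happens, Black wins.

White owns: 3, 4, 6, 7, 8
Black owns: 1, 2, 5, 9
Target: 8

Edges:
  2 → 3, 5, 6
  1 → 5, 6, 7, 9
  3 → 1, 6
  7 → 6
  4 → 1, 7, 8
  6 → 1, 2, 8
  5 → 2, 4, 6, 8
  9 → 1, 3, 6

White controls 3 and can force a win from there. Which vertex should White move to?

A0 = {8}
A1: add {4, 6} — 4 (White) has 4→8; 6 (White) has 6→8.
A2: add {3, 7} — 3 (White) has 3→6; 7 (White) has 7→6.
A3 = A2; e.g. 1 (Black) can still go to 5. Fixed point.
From 3, successor 6 is in the attractor (rank 1); the other successor 1 is not.

6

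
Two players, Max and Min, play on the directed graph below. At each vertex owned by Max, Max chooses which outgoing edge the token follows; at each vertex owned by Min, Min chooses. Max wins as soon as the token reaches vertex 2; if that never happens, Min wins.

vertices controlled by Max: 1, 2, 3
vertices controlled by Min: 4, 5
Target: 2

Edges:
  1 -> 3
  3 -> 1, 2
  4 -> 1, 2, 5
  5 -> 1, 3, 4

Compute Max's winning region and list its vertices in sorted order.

A0 = {2}
A1: add {3} — 3 (Max) has 3→2.
A2: add {1} — 1 (Max) has 1→3.
A3 = A2; e.g. 4 (Min) can still go to 5. Fixed point.
Max's winning region = {1, 2, 3}.

1, 2, 3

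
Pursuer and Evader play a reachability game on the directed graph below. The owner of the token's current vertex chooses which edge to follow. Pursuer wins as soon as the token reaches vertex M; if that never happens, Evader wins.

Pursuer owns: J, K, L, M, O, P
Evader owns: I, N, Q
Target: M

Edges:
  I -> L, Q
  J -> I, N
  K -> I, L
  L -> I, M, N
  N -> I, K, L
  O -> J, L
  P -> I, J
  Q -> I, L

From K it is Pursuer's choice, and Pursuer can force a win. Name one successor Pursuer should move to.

L

A0 = {M}
A1: add {L} — L (Pursuer) has L→M.
A2: add {K, O} — K (Pursuer) has K→L; O (Pursuer) has O→L.
A3 = A2; e.g. I (Evader) can still go to Q. Fixed point.
From K, successor L is in the attractor (rank 1); the other successor I is not.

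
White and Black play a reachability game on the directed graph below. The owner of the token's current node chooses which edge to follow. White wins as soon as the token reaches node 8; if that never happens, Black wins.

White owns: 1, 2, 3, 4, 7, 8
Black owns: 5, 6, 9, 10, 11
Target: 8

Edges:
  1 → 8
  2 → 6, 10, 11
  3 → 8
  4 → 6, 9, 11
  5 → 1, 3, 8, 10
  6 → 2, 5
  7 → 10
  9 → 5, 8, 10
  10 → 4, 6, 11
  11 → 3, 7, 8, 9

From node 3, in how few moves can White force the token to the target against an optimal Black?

1

A0 = {8}
A1: add {1, 3} — 1 (White) has 1→8; 3 (White) has 3→8.
A2 = A1; e.g. 2 (White) has no edge into A1. Fixed point.
3 enters the attractor at level 1, so White can force the target in 1 move from there.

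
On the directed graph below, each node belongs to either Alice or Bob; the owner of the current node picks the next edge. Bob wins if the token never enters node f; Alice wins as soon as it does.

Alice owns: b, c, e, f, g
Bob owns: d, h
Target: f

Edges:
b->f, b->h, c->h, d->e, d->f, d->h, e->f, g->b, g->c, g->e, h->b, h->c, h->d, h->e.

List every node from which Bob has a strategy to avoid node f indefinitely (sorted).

A0 = {f}
A1: add {b, e} — b (Alice) has b→f; e (Alice) has e→f.
A2: add {g} — g (Alice) has g→b.
A3 = A2; e.g. c (Alice) has no edge into A2. Fixed point.
Alice's attractor = {b, e, f, g}; Bob avoids the target exactly from the complement.

c, d, h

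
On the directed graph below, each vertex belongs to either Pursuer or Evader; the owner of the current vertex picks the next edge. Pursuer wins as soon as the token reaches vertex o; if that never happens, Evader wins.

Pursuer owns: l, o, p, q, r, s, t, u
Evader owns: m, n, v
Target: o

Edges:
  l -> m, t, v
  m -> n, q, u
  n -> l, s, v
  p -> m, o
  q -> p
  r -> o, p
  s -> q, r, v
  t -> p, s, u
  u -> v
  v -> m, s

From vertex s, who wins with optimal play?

Pursuer

A0 = {o}
A1: add {p, r} — p (Pursuer) has p→o; r (Pursuer) has r→o.
A2: add {q, s, t} — q (Pursuer) has q→p; s (Pursuer) has s→r; t (Pursuer) has t→p.
s ∈ A2, so Pursuer can force the target.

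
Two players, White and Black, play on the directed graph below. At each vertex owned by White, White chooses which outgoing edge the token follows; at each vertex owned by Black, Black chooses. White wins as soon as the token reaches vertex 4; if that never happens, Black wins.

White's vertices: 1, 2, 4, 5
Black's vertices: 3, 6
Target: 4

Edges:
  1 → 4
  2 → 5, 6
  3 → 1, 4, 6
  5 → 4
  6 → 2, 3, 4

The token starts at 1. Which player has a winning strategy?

White

A0 = {4}
A1: add {1, 5} — 1 (White) has 1→4; 5 (White) has 5→4.
1 ∈ A1, so White can force the target.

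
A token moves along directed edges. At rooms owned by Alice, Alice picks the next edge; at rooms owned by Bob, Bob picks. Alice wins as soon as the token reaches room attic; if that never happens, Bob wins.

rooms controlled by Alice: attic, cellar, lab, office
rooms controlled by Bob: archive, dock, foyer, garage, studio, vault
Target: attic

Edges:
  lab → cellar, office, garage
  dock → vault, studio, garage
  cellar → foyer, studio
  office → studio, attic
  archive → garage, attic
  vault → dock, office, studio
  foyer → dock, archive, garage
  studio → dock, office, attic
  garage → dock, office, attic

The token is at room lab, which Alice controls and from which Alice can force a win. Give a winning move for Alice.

A0 = {attic}
A1: add {office} — office (Alice) has office→attic.
A2: add {lab} — lab (Alice) has lab→office.
A3 = A2; e.g. dock (Bob) can still go to vault. Fixed point.
From lab, successor office is in the attractor (rank 1); the other successors cellar, garage are not.

office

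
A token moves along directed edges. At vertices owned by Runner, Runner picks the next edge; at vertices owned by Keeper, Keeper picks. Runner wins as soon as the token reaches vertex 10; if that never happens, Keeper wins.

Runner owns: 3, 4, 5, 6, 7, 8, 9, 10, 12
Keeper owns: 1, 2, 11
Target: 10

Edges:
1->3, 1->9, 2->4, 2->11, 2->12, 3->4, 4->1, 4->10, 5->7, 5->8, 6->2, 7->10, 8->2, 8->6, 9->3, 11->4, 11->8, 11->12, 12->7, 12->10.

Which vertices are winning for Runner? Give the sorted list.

1, 3, 4, 5, 7, 9, 10, 12

A0 = {10}
A1: add {4, 7, 12} — 4 (Runner) has 4→10; 7 (Runner) has 7→10; 12 (Runner) has 12→10.
A2: add {3, 5} — 3 (Runner) has 3→4; 5 (Runner) has 5→7.
A3: add {9} — 9 (Runner) has 9→3.
A4: add {1} — 1 (Keeper): all of {3, 9} already in.
A5 = A4; e.g. 2 (Keeper) can still go to 11. Fixed point.
Runner's winning region = {1, 3, 4, 5, 7, 9, 10, 12}.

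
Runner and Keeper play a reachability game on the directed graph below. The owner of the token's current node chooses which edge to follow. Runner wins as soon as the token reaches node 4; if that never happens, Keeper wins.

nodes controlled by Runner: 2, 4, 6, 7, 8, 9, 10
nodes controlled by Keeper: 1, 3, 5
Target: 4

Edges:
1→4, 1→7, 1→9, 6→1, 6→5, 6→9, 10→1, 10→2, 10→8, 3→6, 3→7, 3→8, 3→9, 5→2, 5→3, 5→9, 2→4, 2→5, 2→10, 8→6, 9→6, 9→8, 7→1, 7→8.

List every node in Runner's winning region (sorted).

2, 4, 10

A0 = {4}
A1: add {2} — 2 (Runner) has 2→4.
A2: add {10} — 10 (Runner) has 10→2.
A3 = A2; e.g. 1 (Keeper) can still go to 7. Fixed point.
Runner's winning region = {2, 4, 10}.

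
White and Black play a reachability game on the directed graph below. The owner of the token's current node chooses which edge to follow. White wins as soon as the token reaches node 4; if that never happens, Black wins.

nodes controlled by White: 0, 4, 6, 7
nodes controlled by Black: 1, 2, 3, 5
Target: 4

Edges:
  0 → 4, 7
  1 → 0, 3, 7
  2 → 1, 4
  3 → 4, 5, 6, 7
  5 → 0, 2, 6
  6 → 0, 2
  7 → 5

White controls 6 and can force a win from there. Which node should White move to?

A0 = {4}
A1: add {0} — 0 (White) has 0→4.
A2: add {6} — 6 (White) has 6→0.
A3 = A2; e.g. 1 (Black) can still go to 3. Fixed point.
From 6, successor 0 is in the attractor (rank 1); the other successor 2 is not.

0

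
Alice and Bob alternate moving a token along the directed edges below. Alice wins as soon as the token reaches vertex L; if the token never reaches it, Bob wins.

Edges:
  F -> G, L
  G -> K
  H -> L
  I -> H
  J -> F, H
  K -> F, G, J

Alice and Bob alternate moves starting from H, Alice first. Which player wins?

Alice

Track states (vertex, player-to-move).
A0 = {(L,Alice), (L,Bob)}
A1: add {(F,Alice), (H,Alice), (H,Bob)}.
(H,Alice) ∈ A1 ⇒ Alice forces the target.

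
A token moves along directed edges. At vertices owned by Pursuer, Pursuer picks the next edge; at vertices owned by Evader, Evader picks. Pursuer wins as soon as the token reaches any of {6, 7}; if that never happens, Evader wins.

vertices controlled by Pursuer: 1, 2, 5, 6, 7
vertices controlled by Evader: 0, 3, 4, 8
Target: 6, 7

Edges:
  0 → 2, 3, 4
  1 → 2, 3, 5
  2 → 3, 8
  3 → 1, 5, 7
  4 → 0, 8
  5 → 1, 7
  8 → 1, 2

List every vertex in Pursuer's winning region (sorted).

A0 = {6, 7}
A1: add {5} — 5 (Pursuer) has 5→7.
A2: add {1} — 1 (Pursuer) has 1→5.
A3: add {3} — 3 (Evader): all of {1, 5, 7} already in.
A4: add {2} — 2 (Pursuer) has 2→3.
A5: add {8} — 8 (Evader): all of {1, 2} already in.
A6 = A5; e.g. 0 (Evader) can still go to 4. Fixed point.
Pursuer's winning region = {1, 2, 3, 5, 6, 7, 8}.

1, 2, 3, 5, 6, 7, 8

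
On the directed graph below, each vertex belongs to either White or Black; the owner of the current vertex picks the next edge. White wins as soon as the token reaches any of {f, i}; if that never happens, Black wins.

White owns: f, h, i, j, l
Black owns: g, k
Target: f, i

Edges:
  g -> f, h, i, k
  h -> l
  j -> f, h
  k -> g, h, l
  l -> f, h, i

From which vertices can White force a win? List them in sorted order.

A0 = {f, i}
A1: add {j, l} — j (White) has j→f; l (White) has l→f.
A2: add {h} — h (White) has h→l.
A3 = A2; e.g. g (Black) can still go to k. Fixed point.
White's winning region = {f, h, i, j, l}.

f, h, i, j, l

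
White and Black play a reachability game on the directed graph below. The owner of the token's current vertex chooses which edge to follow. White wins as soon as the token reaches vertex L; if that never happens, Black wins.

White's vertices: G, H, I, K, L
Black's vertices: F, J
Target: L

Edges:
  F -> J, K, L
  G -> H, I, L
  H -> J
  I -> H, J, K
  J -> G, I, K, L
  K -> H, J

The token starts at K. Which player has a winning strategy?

Black

A0 = {L}
A1: add {G} — G (White) has G→L.
A2 = A1; e.g. F (Black) can still go to J. Fixed point.
K never enters the attractor, so Black can avoid the target forever.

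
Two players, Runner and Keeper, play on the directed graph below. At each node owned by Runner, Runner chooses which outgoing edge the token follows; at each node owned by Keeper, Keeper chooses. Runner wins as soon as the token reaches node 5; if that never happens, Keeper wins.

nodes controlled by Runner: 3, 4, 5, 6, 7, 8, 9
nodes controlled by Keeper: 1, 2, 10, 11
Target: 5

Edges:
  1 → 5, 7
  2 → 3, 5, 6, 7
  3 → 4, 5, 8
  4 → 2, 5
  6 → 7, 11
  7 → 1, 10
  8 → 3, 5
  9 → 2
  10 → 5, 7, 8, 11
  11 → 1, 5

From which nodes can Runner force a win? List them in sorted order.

3, 4, 5, 8

A0 = {5}
A1: add {3, 4, 8} — 3 (Runner) has 3→5; 4 (Runner) has 4→5; 8 (Runner) has 8→5.
A2 = A1; e.g. 1 (Keeper) can still go to 7. Fixed point.
Runner's winning region = {3, 4, 5, 8}.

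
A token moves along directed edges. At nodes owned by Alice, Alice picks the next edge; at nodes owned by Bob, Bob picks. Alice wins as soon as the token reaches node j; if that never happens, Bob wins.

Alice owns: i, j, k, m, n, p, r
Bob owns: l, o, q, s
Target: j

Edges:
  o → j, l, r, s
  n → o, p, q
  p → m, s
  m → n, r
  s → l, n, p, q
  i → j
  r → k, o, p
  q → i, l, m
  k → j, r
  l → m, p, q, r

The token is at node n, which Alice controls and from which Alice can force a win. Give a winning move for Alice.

A0 = {j}
A1: add {i, k} — i (Alice) has i→j; k (Alice) has k→j.
A2: add {r} — r (Alice) has r→k.
A3: add {m} — m (Alice) has m→r.
A4: add {p} — p (Alice) has p→m.
A5: add {n} — n (Alice) has n→p.
A6 = A5; e.g. l (Bob) can still go to q. Fixed point.
From n, successor p is in the attractor (rank 4); the other successors o, q are not.

p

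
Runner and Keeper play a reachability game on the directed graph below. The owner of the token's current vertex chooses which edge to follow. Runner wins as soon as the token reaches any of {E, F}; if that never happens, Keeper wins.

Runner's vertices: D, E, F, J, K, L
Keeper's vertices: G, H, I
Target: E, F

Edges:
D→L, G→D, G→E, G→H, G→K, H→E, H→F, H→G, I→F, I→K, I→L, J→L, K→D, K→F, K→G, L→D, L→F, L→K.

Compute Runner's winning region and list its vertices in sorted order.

A0 = {E, F}
A1: add {K, L} — K (Runner) has K→F; L (Runner) has L→F.
A2: add {D, I, J} — D (Runner) has D→L; I (Keeper): all of {F, K, L} already in; J (Runner) has J→L.
A3 = A2; e.g. G (Keeper) can still go to H. Fixed point.
Runner's winning region = {D, E, F, I, J, K, L}.

D, E, F, I, J, K, L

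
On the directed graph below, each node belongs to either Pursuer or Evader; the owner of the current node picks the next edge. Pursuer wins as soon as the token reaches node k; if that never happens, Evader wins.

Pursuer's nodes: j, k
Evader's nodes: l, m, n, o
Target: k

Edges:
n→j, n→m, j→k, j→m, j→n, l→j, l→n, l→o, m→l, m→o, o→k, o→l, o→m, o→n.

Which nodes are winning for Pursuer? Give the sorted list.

j, k

A0 = {k}
A1: add {j} — j (Pursuer) has j→k.
A2 = A1; e.g. l (Evader) can still go to n. Fixed point.
Pursuer's winning region = {j, k}.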